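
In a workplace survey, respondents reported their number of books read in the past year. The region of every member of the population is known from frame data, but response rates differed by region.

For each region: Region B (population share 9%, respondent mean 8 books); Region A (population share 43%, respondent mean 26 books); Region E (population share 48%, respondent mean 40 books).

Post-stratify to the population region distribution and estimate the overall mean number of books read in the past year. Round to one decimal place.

31.1

Each cell contributes population-share × respondent value:
  Region B: 0.09 × 8 = 0.72
  Region A: 0.43 × 26 = 11.18
  Region E: 0.48 × 40 = 19.2
Post-stratified estimate = 31.1 → 31.1.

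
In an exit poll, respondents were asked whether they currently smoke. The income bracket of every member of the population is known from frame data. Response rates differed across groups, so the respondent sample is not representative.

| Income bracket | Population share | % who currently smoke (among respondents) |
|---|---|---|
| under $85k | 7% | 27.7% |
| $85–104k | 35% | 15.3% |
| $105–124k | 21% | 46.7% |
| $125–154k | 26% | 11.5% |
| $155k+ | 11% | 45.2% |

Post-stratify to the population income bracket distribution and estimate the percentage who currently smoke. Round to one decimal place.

Post-stratification weights by population share, not respondent share:
  under $85k: 0.07 × 27.7 = 1.939
  $85–104k: 0.35 × 15.3 = 5.355
  $105–124k: 0.21 × 46.7 = 9.807
  $125–154k: 0.26 × 11.5 = 2.99
  $155k+: 0.11 × 45.2 = 4.972
Post-stratified estimate = 25.063 → 25.1%.

25.1%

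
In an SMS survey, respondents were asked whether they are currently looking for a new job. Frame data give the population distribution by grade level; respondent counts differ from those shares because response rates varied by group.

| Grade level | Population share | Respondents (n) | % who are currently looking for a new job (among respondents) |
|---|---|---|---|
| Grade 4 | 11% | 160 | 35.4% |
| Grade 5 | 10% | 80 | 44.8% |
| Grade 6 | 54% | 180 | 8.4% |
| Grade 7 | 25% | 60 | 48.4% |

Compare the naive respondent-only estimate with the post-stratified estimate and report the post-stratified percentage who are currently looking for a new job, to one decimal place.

25.0%

Unadjusted (pooled respondent) estimate weights by respondent counts:
  (160/480)×35.4 + (80/480)×44.8 + (180/480)×8.4 + (60/480)×48.4 = 28.4667%
Post-stratifying to population shares instead:
  0.11×35.4 + 0.1×44.8 + 0.54×8.4 + 0.25×48.4 = 25.01%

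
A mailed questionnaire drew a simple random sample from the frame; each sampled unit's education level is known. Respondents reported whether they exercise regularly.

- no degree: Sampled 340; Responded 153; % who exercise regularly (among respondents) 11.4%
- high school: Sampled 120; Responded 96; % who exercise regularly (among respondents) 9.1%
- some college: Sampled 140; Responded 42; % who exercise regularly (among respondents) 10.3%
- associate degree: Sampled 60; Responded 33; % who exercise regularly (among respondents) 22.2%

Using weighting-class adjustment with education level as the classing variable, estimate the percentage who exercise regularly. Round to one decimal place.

Response rates by class: no degree 153/340 = 45%, high school 96/120 = 80%, some college 42/140 = 30%, associate degree 33/60 = 55%.
Inverse-response-rate weighting restores each class to its sampled count, so class totals weight by n_sampled:
  no degree: 340 × 11.4 = 3876
  high school: 120 × 9.1 = 1092
  some college: 140 × 10.3 = 1442
  associate degree: 60 × 22.2 = 1332
Adjusted estimate = 7742 / 660 = 11.7303 → 11.7%.

11.7%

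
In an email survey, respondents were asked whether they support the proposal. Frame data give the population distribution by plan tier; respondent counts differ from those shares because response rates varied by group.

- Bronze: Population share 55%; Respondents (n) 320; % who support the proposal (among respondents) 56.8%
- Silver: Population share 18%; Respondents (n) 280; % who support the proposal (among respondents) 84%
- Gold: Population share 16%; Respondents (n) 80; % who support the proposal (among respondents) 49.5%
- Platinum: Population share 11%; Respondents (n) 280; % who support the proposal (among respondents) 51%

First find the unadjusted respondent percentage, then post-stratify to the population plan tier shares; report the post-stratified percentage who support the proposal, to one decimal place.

Without adjustment, the pooled respondent share is:
  (320/960)×56.8 + (280/960)×84 + (80/960)×49.5 + (280/960)×51 = 62.4333%
Post-stratified estimate weights by population shares:
  0.55×56.8 + 0.18×84 + 0.16×49.5 + 0.11×51 = 59.89%

59.9%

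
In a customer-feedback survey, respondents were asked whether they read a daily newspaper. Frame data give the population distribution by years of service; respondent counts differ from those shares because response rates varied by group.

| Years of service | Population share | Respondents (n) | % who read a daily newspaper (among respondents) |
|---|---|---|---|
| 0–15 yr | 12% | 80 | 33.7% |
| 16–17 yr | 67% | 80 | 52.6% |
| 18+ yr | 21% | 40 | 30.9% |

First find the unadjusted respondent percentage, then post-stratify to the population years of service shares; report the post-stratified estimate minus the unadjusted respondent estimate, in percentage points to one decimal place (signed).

+5.1 percentage points

Unadjusted (pooled respondent) estimate weights by respondent counts:
  (80/200)×33.7 + (80/200)×52.6 + (40/200)×30.9 = 40.7%
Reweighting by population years of service shares:
  0.12×33.7 + 0.67×52.6 + 0.21×30.9 = 45.775%
Difference = 45.775 − 40.7 = 5.075 pp.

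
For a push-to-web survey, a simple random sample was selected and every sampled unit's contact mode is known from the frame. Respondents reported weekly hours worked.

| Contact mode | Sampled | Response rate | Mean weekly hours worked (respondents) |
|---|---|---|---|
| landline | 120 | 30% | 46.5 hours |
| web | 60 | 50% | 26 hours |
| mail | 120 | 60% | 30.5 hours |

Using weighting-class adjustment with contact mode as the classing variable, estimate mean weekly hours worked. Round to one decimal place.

36.0

With weight = n_sampled/n_responded per class, the weighted class total is n_sampled:
  landline: 120 × 46.5 = 5580
  web: 60 × 26 = 1560
  mail: 120 × 30.5 = 3660
Adjusted estimate = 10,800 / 300 = 36 → 36.0.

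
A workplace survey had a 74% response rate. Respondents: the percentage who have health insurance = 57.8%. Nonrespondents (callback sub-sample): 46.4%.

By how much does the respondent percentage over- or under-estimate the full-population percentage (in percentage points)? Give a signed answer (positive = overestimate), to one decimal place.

Nonresponse fraction = 1 − 0.74 = 0.26.
Bias = (nonresponse fraction) × (respondent percentage − nonrespondent percentage)
     = 0.26 × (57.8 − 46.4) = 0.26 × 11.4 = 2.964.

+3.0 percentage points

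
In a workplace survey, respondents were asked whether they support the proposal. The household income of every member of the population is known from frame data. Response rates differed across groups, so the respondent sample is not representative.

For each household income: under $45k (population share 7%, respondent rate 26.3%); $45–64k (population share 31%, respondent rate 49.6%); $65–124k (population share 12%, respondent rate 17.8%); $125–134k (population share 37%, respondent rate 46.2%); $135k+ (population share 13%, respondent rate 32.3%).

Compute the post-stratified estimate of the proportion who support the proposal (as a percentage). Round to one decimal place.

Reweight to the known household income distribution:
  under $45k: 0.07 × 26.3 = 1.841
  $45–64k: 0.31 × 49.6 = 15.376
  $65–124k: 0.12 × 17.8 = 2.136
  $125–134k: 0.37 × 46.2 = 17.094
  $135k+: 0.13 × 32.3 = 4.199
Post-stratified estimate = 40.646 → 40.6%.

40.6%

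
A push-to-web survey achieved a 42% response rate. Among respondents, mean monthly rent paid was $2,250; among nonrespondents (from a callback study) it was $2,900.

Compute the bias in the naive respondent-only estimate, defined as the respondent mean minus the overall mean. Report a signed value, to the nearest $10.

-$380

Nonresponse fraction = 1 − 0.42 = 0.58.
Bias = (nonresponse fraction) × (respondent mean − nonrespondent mean)
     = 0.58 × (2250 − 2900) = 0.58 × -650 = -377.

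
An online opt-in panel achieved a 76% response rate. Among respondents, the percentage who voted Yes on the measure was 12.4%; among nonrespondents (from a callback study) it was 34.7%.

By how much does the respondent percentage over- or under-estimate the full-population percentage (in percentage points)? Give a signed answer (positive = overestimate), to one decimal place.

Nonresponse fraction = 1 − 0.76 = 0.24.
Bias = (nonresponse fraction) × (respondent percentage − nonrespondent percentage)
     = 0.24 × (12.4 − 34.7) = 0.24 × -22.3 = -5.352.

-5.4 percentage points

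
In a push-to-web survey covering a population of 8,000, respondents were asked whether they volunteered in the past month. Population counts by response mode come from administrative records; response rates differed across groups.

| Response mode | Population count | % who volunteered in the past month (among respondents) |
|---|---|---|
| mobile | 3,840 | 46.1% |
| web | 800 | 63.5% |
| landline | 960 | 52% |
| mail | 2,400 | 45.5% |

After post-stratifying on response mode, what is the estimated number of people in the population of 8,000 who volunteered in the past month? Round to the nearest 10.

3,870

Each cell contributes its population count × the respondent rate:
  mobile: 3,840 × 46.1% = 1770.24
  web: 800 × 63.5% = 508
  landline: 960 × 52% = 499.2
  mail: 2,400 × 45.5% = 1092
Estimated total = 3869.44 → 3,870.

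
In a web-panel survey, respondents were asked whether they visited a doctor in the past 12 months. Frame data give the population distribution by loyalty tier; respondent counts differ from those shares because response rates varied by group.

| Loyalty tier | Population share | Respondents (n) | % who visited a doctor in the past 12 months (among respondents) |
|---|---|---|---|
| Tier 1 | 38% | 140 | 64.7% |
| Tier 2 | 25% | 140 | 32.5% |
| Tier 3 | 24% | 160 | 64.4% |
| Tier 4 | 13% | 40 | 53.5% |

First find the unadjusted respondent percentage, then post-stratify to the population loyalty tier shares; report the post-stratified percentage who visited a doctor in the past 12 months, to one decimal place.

55.1%

Without adjustment, the pooled respondent share is:
  (140/480)×64.7 + (140/480)×32.5 + (160/480)×64.4 + (40/480)×53.5 = 54.275%
Post-stratified estimate weights by population shares:
  0.38×64.7 + 0.25×32.5 + 0.24×64.4 + 0.13×53.5 = 55.122%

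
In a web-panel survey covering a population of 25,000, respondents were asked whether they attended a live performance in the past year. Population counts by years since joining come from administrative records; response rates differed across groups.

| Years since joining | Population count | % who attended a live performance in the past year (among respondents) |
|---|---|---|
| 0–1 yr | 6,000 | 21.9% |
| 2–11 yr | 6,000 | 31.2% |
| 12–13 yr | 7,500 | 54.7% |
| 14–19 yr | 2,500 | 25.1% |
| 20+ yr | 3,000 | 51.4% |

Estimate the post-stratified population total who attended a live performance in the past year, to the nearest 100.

9,500

Apply each group's respondent rate to its population count:
  0–1 yr: 6,000 × 21.9% = 1314
  2–11 yr: 6,000 × 31.2% = 1872
  12–13 yr: 7,500 × 54.7% = 4102.5
  14–19 yr: 2,500 × 25.1% = 627.5
  20+ yr: 3,000 × 51.4% = 1542
Estimated total = 9458 → 9,500.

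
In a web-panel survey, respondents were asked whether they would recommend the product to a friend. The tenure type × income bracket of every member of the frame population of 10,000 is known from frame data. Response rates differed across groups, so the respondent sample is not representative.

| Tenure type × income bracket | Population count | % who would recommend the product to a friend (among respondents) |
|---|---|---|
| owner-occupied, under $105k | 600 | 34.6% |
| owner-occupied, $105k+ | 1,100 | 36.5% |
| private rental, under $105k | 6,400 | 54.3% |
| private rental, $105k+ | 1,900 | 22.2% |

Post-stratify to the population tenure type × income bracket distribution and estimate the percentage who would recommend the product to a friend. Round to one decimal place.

Reweight to the known tenure type × income bracket distribution:
  owner-occupied, under $105k: (600/10,000) × 34.6 = 2.076
  owner-occupied, $105k+: (1,100/10,000) × 36.5 = 4.015
  private rental, under $105k: (6,400/10,000) × 54.3 = 34.752
  private rental, $105k+: (1,900/10,000) × 22.2 = 4.218
Post-stratified estimate = 45.061 → 45.1%.

45.1%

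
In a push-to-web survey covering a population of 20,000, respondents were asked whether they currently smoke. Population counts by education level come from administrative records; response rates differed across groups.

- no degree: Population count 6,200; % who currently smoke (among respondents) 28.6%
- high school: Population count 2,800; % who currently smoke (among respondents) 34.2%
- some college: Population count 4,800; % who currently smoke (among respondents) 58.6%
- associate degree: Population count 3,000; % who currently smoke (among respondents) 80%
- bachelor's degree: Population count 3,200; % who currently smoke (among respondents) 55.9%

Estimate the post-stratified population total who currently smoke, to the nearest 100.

Estimated count per cell = population count × respondent percentage:
  no degree: 6,200 × 28.6% = 1773.2
  high school: 2,800 × 34.2% = 957.6
  some college: 4,800 × 58.6% = 2812.8
  associate degree: 3,000 × 80% = 2400
  bachelor's degree: 3,200 × 55.9% = 1788.8
Estimated total = 9732.4 → 9,700.

9,700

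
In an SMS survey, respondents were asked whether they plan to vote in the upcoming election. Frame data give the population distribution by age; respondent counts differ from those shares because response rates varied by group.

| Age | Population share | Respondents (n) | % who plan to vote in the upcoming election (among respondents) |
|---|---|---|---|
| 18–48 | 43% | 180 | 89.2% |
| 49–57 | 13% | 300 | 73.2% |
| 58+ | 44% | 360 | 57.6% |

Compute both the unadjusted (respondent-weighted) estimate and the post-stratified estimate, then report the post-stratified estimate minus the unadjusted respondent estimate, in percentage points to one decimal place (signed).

Without adjustment, the pooled respondent share is:
  (180/840)×89.2 + (300/840)×73.2 + (360/840)×57.6 = 69.9429%
Reweighting by population age shares:
  0.43×89.2 + 0.13×73.2 + 0.44×57.6 = 73.216%
Difference = 73.216 − 69.9429 = 3.2731 pp.

+3.3 percentage points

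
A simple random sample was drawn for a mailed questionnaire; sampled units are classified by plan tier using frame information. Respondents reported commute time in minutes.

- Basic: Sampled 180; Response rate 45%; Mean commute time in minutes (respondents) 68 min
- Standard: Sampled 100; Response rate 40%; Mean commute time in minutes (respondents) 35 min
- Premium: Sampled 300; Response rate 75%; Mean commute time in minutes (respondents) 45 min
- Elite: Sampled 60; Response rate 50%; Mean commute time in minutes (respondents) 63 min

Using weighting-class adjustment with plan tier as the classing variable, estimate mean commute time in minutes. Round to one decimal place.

51.6

Weighting each respondent by the inverse class response rate inflates each class back to its sampled size, so the class weight is n_sampled:
  Basic: 180 × 68 = 12,240
  Standard: 100 × 35 = 3500
  Premium: 300 × 45 = 13,500
  Elite: 60 × 63 = 3780
Adjusted estimate = 33,020 / 640 = 51.5938 → 51.6.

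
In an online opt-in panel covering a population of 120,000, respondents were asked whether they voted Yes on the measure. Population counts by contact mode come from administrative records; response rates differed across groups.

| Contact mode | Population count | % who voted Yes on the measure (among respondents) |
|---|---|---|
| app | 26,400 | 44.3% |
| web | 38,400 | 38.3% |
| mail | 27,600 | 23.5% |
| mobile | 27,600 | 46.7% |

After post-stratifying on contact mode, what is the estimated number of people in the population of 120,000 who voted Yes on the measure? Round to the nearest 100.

45,800

Each cell contributes its population count × the respondent rate:
  app: 26,400 × 44.3% = 11695.2
  web: 38,400 × 38.3% = 14707.2
  mail: 27,600 × 23.5% = 6486
  mobile: 27,600 × 46.7% = 12889.2
Estimated total = 45777.6 → 45,800.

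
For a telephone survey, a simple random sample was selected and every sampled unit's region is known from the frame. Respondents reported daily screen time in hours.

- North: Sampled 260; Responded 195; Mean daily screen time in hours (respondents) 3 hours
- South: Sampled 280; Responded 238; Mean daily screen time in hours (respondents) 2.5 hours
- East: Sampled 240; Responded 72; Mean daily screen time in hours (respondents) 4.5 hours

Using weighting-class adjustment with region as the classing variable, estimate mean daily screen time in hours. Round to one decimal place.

3.3

Response rates by class: North 195/260 = 75%, South 238/280 = 85%, East 72/240 = 30%.
Weighting each respondent by the inverse class response rate inflates each class back to its sampled size, so the class weight is n_sampled:
  North: 260 × 3 = 780
  South: 280 × 2.5 = 700
  East: 240 × 4.5 = 1080
Adjusted estimate = 2560 / 780 = 3.28205 → 3.3.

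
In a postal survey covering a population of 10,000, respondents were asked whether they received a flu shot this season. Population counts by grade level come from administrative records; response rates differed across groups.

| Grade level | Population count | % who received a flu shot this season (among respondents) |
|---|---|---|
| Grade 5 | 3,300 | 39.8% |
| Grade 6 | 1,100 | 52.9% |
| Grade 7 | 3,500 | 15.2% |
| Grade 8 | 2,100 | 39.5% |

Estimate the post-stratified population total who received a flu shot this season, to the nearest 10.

Estimated count per cell = population count × respondent percentage:
  Grade 5: 3,300 × 39.8% = 1313.4
  Grade 6: 1,100 × 52.9% = 581.9
  Grade 7: 3,500 × 15.2% = 532
  Grade 8: 2,100 × 39.5% = 829.5
Estimated total = 3256.8 → 3,260.

3,260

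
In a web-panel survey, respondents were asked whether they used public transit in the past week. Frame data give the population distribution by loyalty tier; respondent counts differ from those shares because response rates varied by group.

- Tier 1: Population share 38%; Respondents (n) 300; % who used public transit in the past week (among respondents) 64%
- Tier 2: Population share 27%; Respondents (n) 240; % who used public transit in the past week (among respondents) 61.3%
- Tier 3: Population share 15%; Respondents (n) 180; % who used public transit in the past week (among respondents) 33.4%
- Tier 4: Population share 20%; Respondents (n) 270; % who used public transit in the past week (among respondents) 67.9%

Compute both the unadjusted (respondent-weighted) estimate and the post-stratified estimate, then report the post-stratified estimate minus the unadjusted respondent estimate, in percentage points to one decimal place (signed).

+0.6 percentage points

Unadjusted (pooled respondent) estimate weights by respondent counts:
  (300/990)×64 + (240/990)×61.3 + (180/990)×33.4 + (270/990)×67.9 = 58.8455%
Post-stratifying to population shares instead:
  0.38×64 + 0.27×61.3 + 0.15×33.4 + 0.2×67.9 = 59.461%
Difference = 59.461 − 58.8455 = 0.6155 pp.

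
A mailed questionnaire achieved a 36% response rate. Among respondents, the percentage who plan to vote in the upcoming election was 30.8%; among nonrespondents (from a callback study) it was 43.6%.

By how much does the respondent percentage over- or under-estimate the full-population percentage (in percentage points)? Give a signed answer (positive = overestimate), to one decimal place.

-8.2 percentage points

Nonresponse fraction = 1 − 0.36 = 0.64.
Bias = (nonresponse fraction) × (respondent percentage − nonrespondent percentage)
     = 0.64 × (30.8 − 43.6) = 0.64 × -12.8 = -8.192.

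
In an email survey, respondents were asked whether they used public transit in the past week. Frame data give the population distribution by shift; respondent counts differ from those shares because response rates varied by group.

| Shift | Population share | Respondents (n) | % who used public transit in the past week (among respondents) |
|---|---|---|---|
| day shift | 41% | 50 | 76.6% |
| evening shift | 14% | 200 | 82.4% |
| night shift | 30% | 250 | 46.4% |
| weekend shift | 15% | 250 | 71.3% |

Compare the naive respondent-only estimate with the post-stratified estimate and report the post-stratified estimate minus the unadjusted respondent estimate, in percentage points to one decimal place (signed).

+1.2 percentage points

Without adjustment, the pooled respondent share is:
  (50/750)×76.6 + (200/750)×82.4 + (250/750)×46.4 + (250/750)×71.3 = 66.3133%
Reweighting by population shift shares:
  0.41×76.6 + 0.14×82.4 + 0.3×46.4 + 0.15×71.3 = 67.557%
Difference = 67.557 − 66.3133 = 1.2437 pp.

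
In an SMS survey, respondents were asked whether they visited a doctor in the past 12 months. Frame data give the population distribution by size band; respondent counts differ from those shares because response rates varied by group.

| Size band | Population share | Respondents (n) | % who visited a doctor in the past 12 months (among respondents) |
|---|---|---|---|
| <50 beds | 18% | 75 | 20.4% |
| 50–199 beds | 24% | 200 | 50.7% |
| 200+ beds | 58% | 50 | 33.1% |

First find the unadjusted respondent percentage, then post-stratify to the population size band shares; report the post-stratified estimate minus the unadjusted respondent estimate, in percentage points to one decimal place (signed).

-6.0 percentage points

Naive respondent-only estimate (weights = respondent counts):
  (75/325)×20.4 + (200/325)×50.7 + (50/325)×33.1 = 41%
Reweighting by population size band shares:
  0.18×20.4 + 0.24×50.7 + 0.58×33.1 = 35.038%
Difference = 35.038 − 41 = -5.962 pp.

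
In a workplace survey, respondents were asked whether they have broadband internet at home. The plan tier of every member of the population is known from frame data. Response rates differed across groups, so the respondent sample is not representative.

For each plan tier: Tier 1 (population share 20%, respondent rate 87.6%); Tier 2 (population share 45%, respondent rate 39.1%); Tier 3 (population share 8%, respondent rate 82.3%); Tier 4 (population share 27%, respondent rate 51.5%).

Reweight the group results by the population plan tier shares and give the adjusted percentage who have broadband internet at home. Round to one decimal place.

Weight each group's respondent value by its population share:
  Tier 1: 0.2 × 87.6 = 17.52
  Tier 2: 0.45 × 39.1 = 17.595
  Tier 3: 0.08 × 82.3 = 6.584
  Tier 4: 0.27 × 51.5 = 13.905
Post-stratified estimate = 55.604 → 55.6%.

55.6%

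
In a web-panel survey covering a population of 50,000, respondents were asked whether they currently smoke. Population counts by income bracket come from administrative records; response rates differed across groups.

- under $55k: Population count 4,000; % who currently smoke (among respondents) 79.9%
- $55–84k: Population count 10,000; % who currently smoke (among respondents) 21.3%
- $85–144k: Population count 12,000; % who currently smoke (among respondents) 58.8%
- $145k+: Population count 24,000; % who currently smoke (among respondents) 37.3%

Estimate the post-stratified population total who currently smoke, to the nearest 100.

Apply each group's respondent rate to its population count:
  under $55k: 4,000 × 79.9% = 3196
  $55–84k: 10,000 × 21.3% = 2130
  $85–144k: 12,000 × 58.8% = 7056
  $145k+: 24,000 × 37.3% = 8952
Estimated total = 21,334 → 21,300.

21,300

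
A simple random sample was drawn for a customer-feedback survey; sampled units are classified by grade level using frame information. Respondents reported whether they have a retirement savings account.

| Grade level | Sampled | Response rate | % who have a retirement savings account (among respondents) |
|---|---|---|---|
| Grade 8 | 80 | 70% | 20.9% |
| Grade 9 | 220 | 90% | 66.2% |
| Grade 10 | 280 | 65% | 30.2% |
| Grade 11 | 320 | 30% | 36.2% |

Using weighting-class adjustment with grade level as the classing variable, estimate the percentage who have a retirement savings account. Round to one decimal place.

40.3%

Weighting each respondent by the inverse class response rate inflates each class back to its sampled size, so the class weight is n_sampled:
  Grade 8: 80 × 20.9 = 1672
  Grade 9: 220 × 66.2 = 14,564
  Grade 10: 280 × 30.2 = 8456
  Grade 11: 320 × 36.2 = 11,584
Adjusted estimate = 36,276 / 900 = 40.3067 → 40.3%.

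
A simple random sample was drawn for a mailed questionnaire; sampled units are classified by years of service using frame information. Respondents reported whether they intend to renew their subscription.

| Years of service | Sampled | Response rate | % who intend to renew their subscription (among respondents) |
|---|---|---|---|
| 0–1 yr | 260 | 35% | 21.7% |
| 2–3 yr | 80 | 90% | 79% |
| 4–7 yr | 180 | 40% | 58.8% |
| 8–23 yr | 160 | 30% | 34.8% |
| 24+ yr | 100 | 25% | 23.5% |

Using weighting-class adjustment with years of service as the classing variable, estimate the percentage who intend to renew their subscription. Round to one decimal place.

With weight = n_sampled/n_responded per class, the weighted class total is n_sampled:
  0–1 yr: 260 × 21.7 = 5642
  2–3 yr: 80 × 79 = 6320
  4–7 yr: 180 × 58.8 = 10,584
  8–23 yr: 160 × 34.8 = 5568
  24+ yr: 100 × 23.5 = 2350
Adjusted estimate = 30,464 / 780 = 39.0564 → 39.1%.

39.1%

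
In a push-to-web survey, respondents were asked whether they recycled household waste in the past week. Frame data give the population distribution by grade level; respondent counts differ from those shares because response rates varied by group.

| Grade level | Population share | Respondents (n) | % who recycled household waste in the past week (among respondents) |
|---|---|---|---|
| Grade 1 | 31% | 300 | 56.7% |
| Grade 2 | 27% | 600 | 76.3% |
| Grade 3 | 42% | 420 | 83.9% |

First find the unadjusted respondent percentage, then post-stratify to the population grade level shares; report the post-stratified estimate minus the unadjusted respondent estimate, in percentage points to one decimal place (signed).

-0.8 percentage points

Unadjusted (pooled respondent) estimate weights by respondent counts:
  (300/1320)×56.7 + (600/1320)×76.3 + (420/1320)×83.9 = 74.2636%
Post-stratified estimate weights by population shares:
  0.31×56.7 + 0.27×76.3 + 0.42×83.9 = 73.416%
Difference = 73.416 − 74.2636 = -0.8476 pp.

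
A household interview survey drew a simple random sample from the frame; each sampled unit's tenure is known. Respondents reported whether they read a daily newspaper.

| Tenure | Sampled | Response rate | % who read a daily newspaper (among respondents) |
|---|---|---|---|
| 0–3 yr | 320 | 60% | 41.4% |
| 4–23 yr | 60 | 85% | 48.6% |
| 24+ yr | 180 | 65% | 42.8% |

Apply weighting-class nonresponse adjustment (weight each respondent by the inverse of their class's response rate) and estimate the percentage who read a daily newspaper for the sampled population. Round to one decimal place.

Each respondent's weight = sampled/responded in their class; summing within a class gives n_sampled, so:
  0–3 yr: 320 × 41.4 = 13,248
  4–23 yr: 60 × 48.6 = 2916
  24+ yr: 180 × 42.8 = 7704
Adjusted estimate = 23,868 / 560 = 42.6214 → 42.6%.

42.6%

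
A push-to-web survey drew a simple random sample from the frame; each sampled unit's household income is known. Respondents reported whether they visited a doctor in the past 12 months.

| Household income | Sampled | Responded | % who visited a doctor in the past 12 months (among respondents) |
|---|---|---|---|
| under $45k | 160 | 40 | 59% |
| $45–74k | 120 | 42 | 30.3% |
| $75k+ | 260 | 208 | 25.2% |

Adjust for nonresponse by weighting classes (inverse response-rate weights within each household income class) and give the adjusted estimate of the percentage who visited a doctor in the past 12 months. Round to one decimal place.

36.3%

Class response rates: under $45k 40/160 = 25%, $45–74k 42/120 = 35%, $75k+ 208/260 = 80%.
With weight = n_sampled/n_responded per class, the weighted class total is n_sampled:
  under $45k: 160 × 59 = 9440
  $45–74k: 120 × 30.3 = 3636
  $75k+: 260 × 25.2 = 6552
Adjusted estimate = 19,628 / 540 = 36.3481 → 36.3%.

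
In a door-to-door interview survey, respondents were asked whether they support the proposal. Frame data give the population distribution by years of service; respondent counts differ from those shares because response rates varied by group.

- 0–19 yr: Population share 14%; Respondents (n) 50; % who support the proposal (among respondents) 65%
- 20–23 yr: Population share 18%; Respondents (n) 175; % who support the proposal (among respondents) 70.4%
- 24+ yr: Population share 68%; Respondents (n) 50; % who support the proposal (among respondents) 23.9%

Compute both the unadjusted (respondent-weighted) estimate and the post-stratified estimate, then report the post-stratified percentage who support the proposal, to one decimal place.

Naive respondent-only estimate (weights = respondent counts):
  (50/275)×65 + (175/275)×70.4 + (50/275)×23.9 = 60.9636%
Post-stratifying to population shares instead:
  0.14×65 + 0.18×70.4 + 0.68×23.9 = 38.024%

38.0%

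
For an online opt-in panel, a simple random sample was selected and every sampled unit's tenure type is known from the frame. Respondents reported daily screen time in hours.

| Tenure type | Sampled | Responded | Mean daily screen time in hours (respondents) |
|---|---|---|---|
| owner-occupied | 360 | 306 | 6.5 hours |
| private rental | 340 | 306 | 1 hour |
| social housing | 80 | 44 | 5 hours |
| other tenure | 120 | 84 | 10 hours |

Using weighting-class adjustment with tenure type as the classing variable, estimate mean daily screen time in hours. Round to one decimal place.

4.8

Class response rates: owner-occupied 306/360 = 85%, private rental 306/340 = 90%, social housing 44/80 = 55%, other tenure 84/120 = 70%.
Weighting each respondent by the inverse class response rate inflates each class back to its sampled size, so the class weight is n_sampled:
  owner-occupied: 360 × 6.5 = 2340
  private rental: 340 × 1 = 340
  social housing: 80 × 5 = 400
  other tenure: 120 × 10 = 1200
Adjusted estimate = 4280 / 900 = 4.75556 → 4.8.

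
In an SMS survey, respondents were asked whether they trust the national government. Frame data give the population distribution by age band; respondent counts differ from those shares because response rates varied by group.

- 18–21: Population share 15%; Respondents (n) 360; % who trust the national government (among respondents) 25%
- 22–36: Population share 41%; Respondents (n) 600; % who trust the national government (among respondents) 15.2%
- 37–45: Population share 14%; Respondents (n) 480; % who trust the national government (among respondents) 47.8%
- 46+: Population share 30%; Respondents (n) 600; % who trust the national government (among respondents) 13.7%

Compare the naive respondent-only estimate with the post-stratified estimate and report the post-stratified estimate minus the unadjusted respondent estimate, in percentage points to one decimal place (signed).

Without adjustment, the pooled respondent share is:
  (360/2040)×25 + (600/2040)×15.2 + (480/2040)×47.8 + (600/2040)×13.7 = 24.1588%
Post-stratified estimate weights by population shares:
  0.15×25 + 0.41×15.2 + 0.14×47.8 + 0.3×13.7 = 20.784%
Difference = 20.784 − 24.1588 = -3.3748 pp.

-3.4 percentage points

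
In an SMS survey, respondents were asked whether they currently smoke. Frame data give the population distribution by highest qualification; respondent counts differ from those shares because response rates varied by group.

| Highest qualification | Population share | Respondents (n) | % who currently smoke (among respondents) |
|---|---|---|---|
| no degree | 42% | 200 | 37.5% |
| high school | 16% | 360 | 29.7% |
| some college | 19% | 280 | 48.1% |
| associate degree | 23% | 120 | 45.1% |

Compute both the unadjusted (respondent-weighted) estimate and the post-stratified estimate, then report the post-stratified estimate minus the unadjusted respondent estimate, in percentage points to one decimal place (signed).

Without adjustment, the pooled respondent share is:
  (200/960)×37.5 + (360/960)×29.7 + (280/960)×48.1 + (120/960)×45.1 = 38.6167%
Post-stratifying to population shares instead:
  0.42×37.5 + 0.16×29.7 + 0.19×48.1 + 0.23×45.1 = 40.014%
Difference = 40.014 − 38.6167 = 1.3973 pp.

+1.4 percentage points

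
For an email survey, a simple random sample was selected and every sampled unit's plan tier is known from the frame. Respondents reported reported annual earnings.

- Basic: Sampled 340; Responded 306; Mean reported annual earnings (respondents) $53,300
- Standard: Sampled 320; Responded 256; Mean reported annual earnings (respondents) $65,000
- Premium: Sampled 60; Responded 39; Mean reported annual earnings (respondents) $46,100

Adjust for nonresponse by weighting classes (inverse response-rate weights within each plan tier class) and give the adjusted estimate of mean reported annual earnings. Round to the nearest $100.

Class response rates: Basic 306/340 = 90%, Standard 256/320 = 80%, Premium 39/60 = 65%.
Weighting each respondent by the inverse class response rate inflates each class back to its sampled size, so the class weight is n_sampled:
  Basic: 340 × 53,300 = 18,122,000
  Standard: 320 × 65,000 = 20,800,000
  Premium: 60 × 46,100 = 2,766,000
Adjusted estimate = 41,688,000 / 720 = 57,900 → $57,900.

$57,900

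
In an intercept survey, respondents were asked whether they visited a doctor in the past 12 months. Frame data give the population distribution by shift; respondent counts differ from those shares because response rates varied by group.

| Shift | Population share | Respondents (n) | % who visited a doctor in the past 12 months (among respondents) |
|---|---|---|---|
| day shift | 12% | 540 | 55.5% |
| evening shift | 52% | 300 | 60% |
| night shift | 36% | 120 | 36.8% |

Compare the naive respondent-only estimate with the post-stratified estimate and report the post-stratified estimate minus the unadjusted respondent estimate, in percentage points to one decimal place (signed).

-3.5 percentage points

Without adjustment, the pooled respondent share is:
  (540/960)×55.5 + (300/960)×60 + (120/960)×36.8 = 54.5688%
Post-stratified estimate weights by population shares:
  0.12×55.5 + 0.52×60 + 0.36×36.8 = 51.108%
Difference = 51.108 − 54.5688 = -3.4607 pp.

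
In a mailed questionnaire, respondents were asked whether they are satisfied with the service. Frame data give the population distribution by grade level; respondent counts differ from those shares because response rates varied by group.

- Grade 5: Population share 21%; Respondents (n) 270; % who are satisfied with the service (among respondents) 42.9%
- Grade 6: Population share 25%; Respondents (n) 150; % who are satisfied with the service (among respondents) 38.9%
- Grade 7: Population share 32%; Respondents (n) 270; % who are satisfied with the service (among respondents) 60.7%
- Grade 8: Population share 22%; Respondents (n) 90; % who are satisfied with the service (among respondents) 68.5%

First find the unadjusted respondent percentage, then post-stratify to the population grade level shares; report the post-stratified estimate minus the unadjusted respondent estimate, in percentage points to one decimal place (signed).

Naive respondent-only estimate (weights = respondent counts):
  (270/780)×42.9 + (150/780)×38.9 + (270/780)×60.7 + (90/780)×68.5 = 51.2462%
Reweighting by population grade level shares:
  0.21×42.9 + 0.25×38.9 + 0.32×60.7 + 0.22×68.5 = 53.228%
Difference = 53.228 − 51.2462 = 1.9818 pp.

+2.0 percentage points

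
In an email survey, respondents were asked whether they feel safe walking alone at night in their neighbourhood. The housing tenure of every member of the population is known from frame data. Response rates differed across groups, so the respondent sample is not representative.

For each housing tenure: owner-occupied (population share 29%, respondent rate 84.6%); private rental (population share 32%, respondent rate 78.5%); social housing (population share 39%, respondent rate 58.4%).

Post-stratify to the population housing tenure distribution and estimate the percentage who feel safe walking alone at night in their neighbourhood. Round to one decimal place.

72.4%

Each cell contributes population-share × respondent value:
  owner-occupied: 0.29 × 84.6 = 24.534
  private rental: 0.32 × 78.5 = 25.12
  social housing: 0.39 × 58.4 = 22.776
Post-stratified estimate = 72.43 → 72.4%.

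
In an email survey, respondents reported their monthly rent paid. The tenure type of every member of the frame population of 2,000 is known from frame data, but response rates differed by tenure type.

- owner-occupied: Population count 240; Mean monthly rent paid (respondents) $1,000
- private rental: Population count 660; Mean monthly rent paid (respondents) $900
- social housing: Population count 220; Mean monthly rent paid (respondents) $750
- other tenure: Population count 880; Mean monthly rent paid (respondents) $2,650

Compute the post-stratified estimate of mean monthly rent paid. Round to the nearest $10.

Weight each group's respondent value by its population share:
  owner-occupied: (240/2,000) × 1000 = 120
  private rental: (660/2,000) × 900 = 297
  social housing: (220/2,000) × 750 = 82.5
  other tenure: (880/2,000) × 2650 = 1166
Post-stratified estimate = 1665.5 → $1,670.

$1,670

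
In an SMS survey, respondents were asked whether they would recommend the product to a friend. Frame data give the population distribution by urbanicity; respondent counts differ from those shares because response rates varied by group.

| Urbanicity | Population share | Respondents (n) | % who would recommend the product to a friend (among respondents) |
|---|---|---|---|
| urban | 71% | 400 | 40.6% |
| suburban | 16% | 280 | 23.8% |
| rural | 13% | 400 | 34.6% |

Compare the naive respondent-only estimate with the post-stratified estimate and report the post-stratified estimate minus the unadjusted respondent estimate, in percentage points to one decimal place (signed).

+3.1 percentage points

Naive respondent-only estimate (weights = respondent counts):
  (400/1080)×40.6 + (280/1080)×23.8 + (400/1080)×34.6 = 34.0222%
Post-stratified estimate weights by population shares:
  0.71×40.6 + 0.16×23.8 + 0.13×34.6 = 37.132%
Difference = 37.132 − 34.0222 = 3.1098 pp.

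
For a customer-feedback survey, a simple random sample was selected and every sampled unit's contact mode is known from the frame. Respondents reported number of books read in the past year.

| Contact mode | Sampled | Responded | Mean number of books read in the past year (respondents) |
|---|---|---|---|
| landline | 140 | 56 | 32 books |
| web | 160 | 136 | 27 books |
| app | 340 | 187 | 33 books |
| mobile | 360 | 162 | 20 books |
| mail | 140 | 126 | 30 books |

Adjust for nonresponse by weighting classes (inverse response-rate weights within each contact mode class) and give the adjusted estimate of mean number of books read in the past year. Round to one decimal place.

27.6

Response rates by class: landline 56/140 = 40%, web 136/160 = 85%, app 187/340 = 55%, mobile 162/360 = 45%, mail 126/140 = 90%.
Inverse-response-rate weighting restores each class to its sampled count, so class totals weight by n_sampled:
  landline: 140 × 32 = 4480
  web: 160 × 27 = 4320
  app: 340 × 33 = 11,220
  mobile: 360 × 20 = 7200
  mail: 140 × 30 = 4200
Adjusted estimate = 31,420 / 1,140 = 27.5614 → 27.6.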